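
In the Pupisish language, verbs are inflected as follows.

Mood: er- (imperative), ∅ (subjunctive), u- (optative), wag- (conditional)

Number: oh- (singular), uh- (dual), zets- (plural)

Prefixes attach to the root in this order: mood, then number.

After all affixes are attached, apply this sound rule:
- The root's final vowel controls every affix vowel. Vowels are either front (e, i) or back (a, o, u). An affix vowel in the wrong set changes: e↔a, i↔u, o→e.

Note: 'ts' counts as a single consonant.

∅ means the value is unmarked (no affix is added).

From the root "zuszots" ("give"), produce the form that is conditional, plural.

zatswagzuszots

Attach mood conditional wag- → wagzuszots.
Attach number plural zets- → zetswagzuszots.
Apply vowel harmony: zetswagzuszots → zatswagzuszots.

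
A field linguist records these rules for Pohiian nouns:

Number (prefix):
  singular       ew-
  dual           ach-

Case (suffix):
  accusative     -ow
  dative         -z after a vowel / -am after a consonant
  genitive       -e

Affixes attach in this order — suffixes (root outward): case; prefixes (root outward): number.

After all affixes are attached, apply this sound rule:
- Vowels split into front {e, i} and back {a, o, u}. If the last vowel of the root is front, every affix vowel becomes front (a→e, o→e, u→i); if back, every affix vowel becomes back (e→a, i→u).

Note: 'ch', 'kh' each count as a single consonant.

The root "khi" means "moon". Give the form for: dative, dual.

echkhiz

Attach case dative -z (after vowel 'i') → khiz.
Attach number dual ach- → achkhiz.
Apply vowel harmony: achkhiz → echkhiz.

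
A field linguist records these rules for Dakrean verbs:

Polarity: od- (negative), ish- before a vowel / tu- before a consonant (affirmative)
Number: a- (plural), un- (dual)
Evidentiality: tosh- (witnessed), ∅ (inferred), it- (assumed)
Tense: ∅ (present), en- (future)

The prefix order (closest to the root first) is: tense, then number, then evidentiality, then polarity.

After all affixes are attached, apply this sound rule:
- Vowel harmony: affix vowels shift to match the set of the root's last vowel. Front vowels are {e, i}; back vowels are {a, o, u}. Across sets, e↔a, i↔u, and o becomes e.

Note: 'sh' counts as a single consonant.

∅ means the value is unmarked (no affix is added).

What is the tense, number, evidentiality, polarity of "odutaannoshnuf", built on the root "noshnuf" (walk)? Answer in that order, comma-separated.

Segment: od-it-a-en-noshnuf.
tense: en- → future.
number: a- → plural.
evidentiality: it- → assumed.
polarity: od- → negative.

future, plural, assumed, negative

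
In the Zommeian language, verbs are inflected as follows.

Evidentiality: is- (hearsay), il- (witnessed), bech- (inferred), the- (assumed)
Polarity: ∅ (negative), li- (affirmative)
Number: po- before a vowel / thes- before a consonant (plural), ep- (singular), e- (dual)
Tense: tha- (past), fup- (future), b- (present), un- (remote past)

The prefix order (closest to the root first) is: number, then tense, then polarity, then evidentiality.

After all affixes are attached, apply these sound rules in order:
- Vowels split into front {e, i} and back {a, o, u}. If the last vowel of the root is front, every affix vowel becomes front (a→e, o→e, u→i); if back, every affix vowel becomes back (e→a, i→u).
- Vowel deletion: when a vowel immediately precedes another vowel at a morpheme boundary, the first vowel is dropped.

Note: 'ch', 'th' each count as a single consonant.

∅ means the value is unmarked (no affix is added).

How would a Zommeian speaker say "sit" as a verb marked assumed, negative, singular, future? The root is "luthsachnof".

thafupapluthsachnof

Attach number singular ep- → epluthsachnof.
Attach tense future fup- → fupepluthsachnof.
polarity = negative: zero marking, form stays fupepluthsachnof.
Attach evidentiality assumed the- → thefupepluthsachnof.
Apply vowel harmony: thefupepluthsachnof → thafupapluthsachnof.
Vowel deletion: no change.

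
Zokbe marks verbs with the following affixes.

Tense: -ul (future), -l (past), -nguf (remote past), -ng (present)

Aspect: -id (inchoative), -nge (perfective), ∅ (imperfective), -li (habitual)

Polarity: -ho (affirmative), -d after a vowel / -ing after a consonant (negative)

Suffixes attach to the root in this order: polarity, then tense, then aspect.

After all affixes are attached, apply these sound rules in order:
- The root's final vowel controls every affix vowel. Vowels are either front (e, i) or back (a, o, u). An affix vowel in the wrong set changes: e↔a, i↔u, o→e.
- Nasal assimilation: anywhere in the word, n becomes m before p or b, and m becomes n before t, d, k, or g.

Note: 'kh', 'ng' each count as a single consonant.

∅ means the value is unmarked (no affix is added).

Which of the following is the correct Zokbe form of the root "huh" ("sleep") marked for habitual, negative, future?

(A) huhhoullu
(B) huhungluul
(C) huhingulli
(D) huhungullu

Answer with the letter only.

Attach polarity negative -ing (after consonant 'h') → huhing.
Attach tense future -ul → huhingul.
Attach aspect habitual -li → huhingulli.
Apply vowel harmony: huhingulli → huhungullu.
Nasal assimilation: no change.
So the correct form is huhungullu, option (D).
(B) huhungluul is wrong: it has the affixes in the wrong order.
(C) huhingulli is wrong: it fails to apply the sound rule(s).
(A) huhhoullu is wrong: it uses affirmative instead of negative for polarity.

D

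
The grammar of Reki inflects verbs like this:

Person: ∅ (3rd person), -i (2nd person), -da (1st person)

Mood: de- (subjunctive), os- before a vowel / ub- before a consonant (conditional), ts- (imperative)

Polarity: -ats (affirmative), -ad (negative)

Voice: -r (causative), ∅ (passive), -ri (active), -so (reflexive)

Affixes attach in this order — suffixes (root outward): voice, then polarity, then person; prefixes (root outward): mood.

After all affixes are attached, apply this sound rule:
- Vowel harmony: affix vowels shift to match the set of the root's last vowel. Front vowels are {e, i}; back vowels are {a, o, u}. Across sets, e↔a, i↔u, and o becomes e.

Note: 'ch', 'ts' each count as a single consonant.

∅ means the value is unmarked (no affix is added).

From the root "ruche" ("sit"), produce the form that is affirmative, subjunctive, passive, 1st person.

derucheetsde

voice = passive: zero marking, form stays ruche.
Attach mood subjunctive de- → deruche.
Attach polarity affirmative -ats → derucheats.
Attach person 1st person -da → derucheatsda.
Apply vowel harmony: derucheatsda → derucheetsde.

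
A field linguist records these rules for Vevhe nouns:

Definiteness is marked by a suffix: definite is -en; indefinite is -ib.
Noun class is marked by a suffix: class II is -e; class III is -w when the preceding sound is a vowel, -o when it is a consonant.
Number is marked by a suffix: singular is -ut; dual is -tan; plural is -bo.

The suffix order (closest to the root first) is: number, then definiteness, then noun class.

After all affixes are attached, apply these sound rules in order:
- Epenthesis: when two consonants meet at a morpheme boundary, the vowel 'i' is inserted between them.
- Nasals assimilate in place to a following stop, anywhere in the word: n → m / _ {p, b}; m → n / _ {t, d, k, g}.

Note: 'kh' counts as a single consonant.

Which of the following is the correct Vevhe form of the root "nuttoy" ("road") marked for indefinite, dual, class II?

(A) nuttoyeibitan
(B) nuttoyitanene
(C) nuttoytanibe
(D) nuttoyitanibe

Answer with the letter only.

D

Attach number dual -tan → nuttoytan.
Attach definiteness indefinite -ib → nuttoytanib.
Attach noun class class II -e → nuttoytanibe.
Apply epenthesis: nuttoytanibe → nuttoyitanibe.
Nasal assimilation: no change.
So the correct form is nuttoyitanibe, option (D).
(A) nuttoyeibitan is wrong: it has the affixes in the wrong order.
(B) nuttoyitanene is wrong: it uses definite instead of indefinite for definiteness.
(C) nuttoytanibe is wrong: it fails to apply the sound rule(s).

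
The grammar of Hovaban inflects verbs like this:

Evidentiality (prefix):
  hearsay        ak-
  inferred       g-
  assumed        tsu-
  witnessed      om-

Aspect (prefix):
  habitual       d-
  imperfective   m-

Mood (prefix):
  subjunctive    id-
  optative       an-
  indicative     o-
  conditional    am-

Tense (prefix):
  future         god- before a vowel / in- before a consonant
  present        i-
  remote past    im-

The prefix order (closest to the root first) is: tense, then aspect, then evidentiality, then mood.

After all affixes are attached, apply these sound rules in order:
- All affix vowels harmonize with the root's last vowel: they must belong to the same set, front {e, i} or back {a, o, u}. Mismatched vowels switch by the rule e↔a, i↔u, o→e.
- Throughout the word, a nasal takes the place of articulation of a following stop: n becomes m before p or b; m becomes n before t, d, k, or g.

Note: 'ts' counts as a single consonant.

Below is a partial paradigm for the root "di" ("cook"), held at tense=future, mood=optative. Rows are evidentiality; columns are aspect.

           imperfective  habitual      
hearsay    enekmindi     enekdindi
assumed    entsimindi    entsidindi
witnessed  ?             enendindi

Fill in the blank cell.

Attach tense future in- (before consonant 'd') → indi.
Attach aspect imperfective m- → mindi.
Attach evidentiality witnessed om- → ommindi.
Attach mood optative an- → anommindi.
Apply vowel harmony: anommindi → enemmindi.
Nasal assimilation: no change.

enemmindi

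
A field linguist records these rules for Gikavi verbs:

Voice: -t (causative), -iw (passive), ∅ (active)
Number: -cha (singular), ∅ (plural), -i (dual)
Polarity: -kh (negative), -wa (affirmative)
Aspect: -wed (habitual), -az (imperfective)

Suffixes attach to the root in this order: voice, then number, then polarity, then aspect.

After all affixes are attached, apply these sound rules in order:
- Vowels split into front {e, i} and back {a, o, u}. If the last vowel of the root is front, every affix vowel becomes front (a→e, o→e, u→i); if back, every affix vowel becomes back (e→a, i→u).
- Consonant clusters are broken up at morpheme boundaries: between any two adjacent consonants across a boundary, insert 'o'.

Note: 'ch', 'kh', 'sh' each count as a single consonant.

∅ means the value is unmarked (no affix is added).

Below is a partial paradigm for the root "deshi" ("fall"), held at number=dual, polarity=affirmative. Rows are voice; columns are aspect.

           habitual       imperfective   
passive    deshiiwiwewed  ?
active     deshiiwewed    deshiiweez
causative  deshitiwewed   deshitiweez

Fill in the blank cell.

Attach voice passive -iw → deshiiw.
Attach number dual -i → deshiiwi.
Attach polarity affirmative -wa → deshiiwiwa.
Attach aspect imperfective -az → deshiiwiwaaz.
Apply vowel harmony: deshiiwiwaaz → deshiiwiweez.
Epenthesis: no change.

deshiiwiweez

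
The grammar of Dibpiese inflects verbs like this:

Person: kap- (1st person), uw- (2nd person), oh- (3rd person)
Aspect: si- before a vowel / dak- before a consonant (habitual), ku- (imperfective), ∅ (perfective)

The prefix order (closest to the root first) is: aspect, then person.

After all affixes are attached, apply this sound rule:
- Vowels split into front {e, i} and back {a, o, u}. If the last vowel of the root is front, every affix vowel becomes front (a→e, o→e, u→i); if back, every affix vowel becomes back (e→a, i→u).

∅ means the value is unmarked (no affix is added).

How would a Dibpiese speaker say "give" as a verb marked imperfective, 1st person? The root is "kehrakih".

Attach aspect imperfective ku- → kukehrakih.
Attach person 1st person kap- → kapkukehrakih.
Apply vowel harmony: kapkukehrakih → kepkikehrakih.

kepkikehrakih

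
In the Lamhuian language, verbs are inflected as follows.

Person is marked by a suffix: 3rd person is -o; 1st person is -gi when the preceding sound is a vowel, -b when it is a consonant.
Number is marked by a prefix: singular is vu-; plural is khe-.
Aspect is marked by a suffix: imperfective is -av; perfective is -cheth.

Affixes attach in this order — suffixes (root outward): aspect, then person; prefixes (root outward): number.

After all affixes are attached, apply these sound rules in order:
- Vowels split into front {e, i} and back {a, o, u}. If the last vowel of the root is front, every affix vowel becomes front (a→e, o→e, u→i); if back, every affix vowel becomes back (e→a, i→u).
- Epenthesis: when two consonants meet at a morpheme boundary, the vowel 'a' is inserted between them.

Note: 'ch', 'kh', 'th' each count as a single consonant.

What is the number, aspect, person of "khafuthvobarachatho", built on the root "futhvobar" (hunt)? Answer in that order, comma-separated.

Segment: khe-futhvobar-cheth-o.
number: khe- → plural.
aspect: -cheth → perfective.
person: -o → 3rd person.

plural, perfective, 3rd person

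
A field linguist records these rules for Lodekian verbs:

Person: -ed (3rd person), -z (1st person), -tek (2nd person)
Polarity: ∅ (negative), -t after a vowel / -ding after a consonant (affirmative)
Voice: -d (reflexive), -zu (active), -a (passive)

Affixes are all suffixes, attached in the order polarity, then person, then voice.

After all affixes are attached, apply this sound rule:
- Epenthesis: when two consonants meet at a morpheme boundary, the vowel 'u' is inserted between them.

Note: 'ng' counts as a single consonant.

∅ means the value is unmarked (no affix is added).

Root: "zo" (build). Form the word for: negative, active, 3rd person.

polarity = negative: zero marking, form stays zo.
Attach person 3rd person -ed → zoed.
Attach voice active -zu → zoedzu.
Apply epenthesis: zoedzu → zoeduzu.

zoeduzu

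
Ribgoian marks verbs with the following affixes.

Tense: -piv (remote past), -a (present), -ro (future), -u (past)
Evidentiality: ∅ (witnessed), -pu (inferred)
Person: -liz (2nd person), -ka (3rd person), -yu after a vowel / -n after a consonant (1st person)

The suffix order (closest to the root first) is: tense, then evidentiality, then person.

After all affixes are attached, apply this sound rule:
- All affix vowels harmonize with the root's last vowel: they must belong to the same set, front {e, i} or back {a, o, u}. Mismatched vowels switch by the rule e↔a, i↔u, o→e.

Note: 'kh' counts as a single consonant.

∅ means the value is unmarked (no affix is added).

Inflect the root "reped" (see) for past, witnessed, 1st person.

repediyi

Attach tense past -u → repedu.
evidentiality = witnessed: zero marking, form stays repedu.
Attach person 1st person -yu (after vowel 'u') → repeduyu.
Apply vowel harmony: repeduyu → repediyi.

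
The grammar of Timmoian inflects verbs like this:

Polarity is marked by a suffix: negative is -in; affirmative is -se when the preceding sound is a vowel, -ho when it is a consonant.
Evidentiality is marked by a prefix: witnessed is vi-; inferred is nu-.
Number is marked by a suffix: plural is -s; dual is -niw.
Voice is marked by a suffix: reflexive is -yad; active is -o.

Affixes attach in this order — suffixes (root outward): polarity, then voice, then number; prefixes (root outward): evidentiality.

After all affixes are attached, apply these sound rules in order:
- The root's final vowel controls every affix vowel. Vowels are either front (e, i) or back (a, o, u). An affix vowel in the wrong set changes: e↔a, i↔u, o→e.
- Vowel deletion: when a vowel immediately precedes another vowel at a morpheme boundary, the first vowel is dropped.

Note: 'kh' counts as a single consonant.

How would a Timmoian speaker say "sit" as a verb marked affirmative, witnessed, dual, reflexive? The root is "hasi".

vihasiseyedniw

Attach evidentiality witnessed vi- → vihasi.
Attach polarity affirmative -se (after vowel 'i') → vihasise.
Attach voice reflexive -yad → vihasiseyad.
Attach number dual -niw → vihasiseyadniw.
Apply vowel harmony: vihasiseyadniw → vihasiseyedniw.
Vowel deletion: no change.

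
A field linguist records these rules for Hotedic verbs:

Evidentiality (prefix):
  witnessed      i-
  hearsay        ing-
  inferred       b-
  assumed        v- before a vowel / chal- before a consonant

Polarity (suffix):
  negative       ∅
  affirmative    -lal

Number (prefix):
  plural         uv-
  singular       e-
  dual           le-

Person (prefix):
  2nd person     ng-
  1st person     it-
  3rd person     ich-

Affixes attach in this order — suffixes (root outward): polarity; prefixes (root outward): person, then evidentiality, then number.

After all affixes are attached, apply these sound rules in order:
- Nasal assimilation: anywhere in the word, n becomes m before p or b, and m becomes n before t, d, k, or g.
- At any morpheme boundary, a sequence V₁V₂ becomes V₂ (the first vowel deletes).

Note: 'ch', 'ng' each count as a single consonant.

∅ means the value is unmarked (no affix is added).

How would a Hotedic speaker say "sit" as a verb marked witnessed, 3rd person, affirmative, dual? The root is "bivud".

lichbivudlal

Attach person 3rd person ich- → ichbivud.
Attach polarity affirmative -lal → ichbivudlal.
Attach evidentiality witnessed i- → iichbivudlal.
Attach number dual le- → leiichbivudlal.
Nasal assimilation: no change.
Apply vowel deletion: leiichbivudlal → lichbivudlal.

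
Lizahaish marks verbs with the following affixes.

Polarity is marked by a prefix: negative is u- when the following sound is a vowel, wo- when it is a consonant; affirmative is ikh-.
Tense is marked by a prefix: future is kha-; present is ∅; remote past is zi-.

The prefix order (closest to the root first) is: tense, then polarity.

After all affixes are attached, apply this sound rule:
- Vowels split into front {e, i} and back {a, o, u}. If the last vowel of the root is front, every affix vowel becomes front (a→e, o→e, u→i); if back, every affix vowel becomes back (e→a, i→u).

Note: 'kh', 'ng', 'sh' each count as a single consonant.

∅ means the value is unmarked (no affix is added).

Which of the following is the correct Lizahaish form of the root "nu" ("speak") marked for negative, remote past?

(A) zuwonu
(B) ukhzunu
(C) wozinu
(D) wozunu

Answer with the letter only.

D

Attach tense remote past zi- → zinu.
Attach polarity negative wo- (before consonant 'z') → wozinu.
Apply vowel harmony: wozinu → wozunu.
So the correct form is wozunu, option (D).
(A) zuwonu is wrong: it has the affixes in the wrong order.
(B) ukhzunu is wrong: it uses affirmative instead of negative for polarity.
(C) wozinu is wrong: it fails to apply the sound rule(s).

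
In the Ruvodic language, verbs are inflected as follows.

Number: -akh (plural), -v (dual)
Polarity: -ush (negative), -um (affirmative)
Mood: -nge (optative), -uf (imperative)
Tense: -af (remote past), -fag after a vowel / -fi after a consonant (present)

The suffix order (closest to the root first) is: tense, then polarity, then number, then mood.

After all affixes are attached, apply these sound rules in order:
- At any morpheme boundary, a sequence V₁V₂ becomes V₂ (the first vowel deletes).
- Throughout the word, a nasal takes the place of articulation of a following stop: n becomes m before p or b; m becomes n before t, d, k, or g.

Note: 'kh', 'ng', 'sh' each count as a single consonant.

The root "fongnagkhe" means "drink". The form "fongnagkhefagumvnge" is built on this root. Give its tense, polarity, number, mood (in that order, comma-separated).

present, affirmative, dual, optative

Segment: fongnagkhe-fag-um-v-nge.
tense: -fag/fi → present.
polarity: -um → affirmative.
number: -v → dual.
mood: -nge → optative.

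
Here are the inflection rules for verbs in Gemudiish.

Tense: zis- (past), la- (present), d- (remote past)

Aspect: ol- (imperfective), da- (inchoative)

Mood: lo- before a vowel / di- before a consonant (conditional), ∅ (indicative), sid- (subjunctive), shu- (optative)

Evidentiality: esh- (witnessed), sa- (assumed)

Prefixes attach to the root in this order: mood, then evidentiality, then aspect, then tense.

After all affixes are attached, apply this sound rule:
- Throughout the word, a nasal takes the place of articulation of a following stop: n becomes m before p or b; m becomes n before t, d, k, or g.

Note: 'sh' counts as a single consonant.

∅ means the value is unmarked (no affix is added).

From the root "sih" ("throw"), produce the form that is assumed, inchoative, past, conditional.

zisdasadisih

Attach mood conditional di- (before consonant 's') → disih.
Attach evidentiality assumed sa- → sadisih.
Attach aspect inchoative da- → dasadisih.
Attach tense past zis- → zisdasadisih.
Nasal assimilation: no change.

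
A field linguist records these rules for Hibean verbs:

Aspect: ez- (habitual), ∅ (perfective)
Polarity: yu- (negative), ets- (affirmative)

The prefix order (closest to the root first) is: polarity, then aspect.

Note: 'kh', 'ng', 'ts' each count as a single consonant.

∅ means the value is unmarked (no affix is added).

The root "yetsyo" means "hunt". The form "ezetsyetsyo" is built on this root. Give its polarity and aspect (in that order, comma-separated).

Segment: ez-ets-yetsyo.
polarity: ets- → affirmative.
aspect: ez- → habitual.

affirmative, habitual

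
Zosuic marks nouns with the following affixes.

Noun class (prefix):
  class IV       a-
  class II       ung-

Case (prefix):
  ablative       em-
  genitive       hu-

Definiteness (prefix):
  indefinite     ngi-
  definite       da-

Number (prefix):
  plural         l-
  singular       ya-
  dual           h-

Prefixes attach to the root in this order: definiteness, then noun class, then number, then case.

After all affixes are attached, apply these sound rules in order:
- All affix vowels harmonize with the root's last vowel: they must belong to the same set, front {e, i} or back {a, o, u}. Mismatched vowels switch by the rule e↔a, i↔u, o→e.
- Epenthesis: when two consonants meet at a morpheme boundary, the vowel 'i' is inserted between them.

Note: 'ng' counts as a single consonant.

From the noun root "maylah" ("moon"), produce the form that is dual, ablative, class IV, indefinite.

amihangumaylah

Attach definiteness indefinite ngi- → ngimaylah.
Attach noun class class IV a- → angimaylah.
Attach number dual h- → hangimaylah.
Attach case ablative em- → emhangimaylah.
Apply vowel harmony: emhangimaylah → amhangumaylah.
Apply epenthesis: amhangumaylah → amihangumaylah.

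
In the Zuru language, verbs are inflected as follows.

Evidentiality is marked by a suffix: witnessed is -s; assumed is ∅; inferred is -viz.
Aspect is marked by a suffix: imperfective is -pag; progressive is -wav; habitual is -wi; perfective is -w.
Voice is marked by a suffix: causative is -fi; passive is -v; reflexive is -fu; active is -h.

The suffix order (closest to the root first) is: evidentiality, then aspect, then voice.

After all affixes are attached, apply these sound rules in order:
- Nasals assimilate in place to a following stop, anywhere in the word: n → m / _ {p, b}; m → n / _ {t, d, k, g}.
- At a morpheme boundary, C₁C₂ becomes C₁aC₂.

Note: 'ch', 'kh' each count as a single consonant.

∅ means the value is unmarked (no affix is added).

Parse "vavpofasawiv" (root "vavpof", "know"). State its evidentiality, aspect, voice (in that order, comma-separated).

witnessed, habitual, passive

Segment: vavpof-s-wi-v.
evidentiality: -s → witnessed.
aspect: -wi → habitual.
voice: -v → passive.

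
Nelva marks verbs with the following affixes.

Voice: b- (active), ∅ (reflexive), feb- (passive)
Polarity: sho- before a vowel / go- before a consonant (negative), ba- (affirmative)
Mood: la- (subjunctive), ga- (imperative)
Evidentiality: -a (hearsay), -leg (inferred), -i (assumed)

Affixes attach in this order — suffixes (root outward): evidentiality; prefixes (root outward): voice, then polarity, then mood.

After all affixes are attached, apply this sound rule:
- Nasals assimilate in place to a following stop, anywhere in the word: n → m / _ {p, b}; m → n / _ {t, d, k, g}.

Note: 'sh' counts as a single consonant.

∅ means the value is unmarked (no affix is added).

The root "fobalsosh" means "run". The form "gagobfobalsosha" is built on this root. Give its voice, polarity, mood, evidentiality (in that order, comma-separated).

active, negative, imperative, hearsay

Segment: ga-go-b-fobalsosh-a.
voice: b- → active.
polarity: sho/go- → negative.
mood: ga- → imperative.
evidentiality: -a → hearsay.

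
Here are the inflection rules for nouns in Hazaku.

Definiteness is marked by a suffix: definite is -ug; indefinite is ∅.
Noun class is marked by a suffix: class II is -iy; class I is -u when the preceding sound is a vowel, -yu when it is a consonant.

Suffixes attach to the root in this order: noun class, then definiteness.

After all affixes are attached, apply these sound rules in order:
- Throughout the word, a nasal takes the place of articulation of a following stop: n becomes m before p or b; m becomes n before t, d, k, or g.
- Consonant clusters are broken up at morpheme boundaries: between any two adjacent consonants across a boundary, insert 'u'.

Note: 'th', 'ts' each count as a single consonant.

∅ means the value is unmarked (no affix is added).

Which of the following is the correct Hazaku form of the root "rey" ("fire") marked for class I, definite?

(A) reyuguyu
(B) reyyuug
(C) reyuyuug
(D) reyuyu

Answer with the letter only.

Attach noun class class I -yu (after consonant 'y') → reyyu.
Attach definiteness definite -ug → reyyuug.
Nasal assimilation: no change.
Apply epenthesis: reyyuug → reyuyuug.
So the correct form is reyuyuug, option (C).
(D) reyuyu is wrong: it uses indefinite instead of definite for definiteness.
(A) reyuguyu is wrong: it has the affixes in the wrong order.
(B) reyyuug is wrong: it fails to apply the sound rule(s).

C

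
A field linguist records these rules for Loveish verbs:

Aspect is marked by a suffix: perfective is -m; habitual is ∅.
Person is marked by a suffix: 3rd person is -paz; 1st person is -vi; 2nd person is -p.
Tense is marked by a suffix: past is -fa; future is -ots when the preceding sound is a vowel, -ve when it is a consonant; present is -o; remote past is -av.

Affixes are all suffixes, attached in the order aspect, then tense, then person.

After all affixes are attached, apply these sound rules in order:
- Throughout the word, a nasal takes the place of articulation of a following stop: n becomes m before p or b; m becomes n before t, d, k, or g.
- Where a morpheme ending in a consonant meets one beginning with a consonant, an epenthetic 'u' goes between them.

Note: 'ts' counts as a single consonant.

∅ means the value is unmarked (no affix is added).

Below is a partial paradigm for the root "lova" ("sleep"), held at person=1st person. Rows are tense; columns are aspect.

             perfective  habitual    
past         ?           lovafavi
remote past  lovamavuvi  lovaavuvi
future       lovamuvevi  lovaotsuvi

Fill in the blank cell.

lovamufavi

Attach aspect perfective -m → lovam.
Attach tense past -fa → lovamfa.
Attach person 1st person -vi → lovamfavi.
Nasal assimilation: no change.
Apply epenthesis: lovamfavi → lovamufavi.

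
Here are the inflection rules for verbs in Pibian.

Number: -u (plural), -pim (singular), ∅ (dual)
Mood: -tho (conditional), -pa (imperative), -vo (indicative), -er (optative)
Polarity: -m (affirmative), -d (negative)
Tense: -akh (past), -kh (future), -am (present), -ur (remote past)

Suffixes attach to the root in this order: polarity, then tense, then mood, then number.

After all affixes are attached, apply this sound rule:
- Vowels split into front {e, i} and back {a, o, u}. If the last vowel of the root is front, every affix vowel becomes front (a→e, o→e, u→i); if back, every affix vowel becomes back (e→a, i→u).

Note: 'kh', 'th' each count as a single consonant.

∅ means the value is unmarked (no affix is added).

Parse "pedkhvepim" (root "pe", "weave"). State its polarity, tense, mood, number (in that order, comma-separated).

Segment: pe-d-kh-vo-pim.
polarity: -d → negative.
tense: -kh → future.
mood: -vo → indicative.
number: -pim → singular.

negative, future, indicative, singular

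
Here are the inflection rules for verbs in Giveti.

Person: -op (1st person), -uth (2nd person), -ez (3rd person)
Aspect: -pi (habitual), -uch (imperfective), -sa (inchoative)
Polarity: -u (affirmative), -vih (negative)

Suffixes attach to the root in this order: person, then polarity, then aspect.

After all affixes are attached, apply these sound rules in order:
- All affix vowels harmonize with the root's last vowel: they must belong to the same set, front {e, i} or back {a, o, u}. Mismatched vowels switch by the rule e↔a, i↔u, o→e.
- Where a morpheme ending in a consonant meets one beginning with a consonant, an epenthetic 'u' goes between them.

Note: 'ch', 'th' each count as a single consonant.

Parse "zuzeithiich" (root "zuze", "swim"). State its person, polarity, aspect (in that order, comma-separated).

Segment: zuze-uth-u-uch.
person: -uth → 2nd person.
polarity: -u → affirmative.
aspect: -uch → imperfective.

2nd person, affirmative, imperfective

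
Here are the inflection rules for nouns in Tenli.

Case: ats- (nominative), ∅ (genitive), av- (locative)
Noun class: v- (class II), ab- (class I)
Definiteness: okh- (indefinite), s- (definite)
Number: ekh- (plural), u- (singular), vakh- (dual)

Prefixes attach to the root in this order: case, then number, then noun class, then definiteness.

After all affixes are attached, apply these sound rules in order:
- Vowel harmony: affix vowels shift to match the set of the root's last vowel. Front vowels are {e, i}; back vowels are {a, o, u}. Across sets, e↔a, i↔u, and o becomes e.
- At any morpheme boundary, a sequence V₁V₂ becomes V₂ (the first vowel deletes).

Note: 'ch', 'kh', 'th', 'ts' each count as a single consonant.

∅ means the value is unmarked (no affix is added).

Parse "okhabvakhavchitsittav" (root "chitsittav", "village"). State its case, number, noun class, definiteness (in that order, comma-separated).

locative, dual, class I, indefinite

Segment: okh-ab-vakh-av-chitsittav.
case: av- → locative.
number: vakh- → dual.
noun class: ab- → class I.
definiteness: okh- → indefinite.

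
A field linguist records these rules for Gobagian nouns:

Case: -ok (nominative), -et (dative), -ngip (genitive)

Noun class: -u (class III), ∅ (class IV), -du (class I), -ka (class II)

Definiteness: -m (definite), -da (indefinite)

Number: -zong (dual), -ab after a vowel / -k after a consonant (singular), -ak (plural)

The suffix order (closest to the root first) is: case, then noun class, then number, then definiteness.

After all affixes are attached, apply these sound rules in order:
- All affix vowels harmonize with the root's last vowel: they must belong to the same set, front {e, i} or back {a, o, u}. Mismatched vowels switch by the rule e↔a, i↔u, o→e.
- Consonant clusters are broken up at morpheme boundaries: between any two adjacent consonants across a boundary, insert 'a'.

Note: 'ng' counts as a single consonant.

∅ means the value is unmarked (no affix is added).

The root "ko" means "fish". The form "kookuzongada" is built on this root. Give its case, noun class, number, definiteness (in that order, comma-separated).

nominative, class III, dual, indefinite

Segment: ko-ok-u-zong-da.
case: -ok → nominative.
noun class: -u → class III.
number: -zong → dual.
definiteness: -da → indefinite.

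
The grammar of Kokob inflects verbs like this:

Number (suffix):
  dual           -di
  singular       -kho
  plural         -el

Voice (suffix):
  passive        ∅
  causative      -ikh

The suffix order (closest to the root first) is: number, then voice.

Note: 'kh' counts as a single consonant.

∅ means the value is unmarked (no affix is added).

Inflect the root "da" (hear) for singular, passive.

dakho

Attach number singular -kho → dakho.
voice = passive: zero marking, form stays dakho.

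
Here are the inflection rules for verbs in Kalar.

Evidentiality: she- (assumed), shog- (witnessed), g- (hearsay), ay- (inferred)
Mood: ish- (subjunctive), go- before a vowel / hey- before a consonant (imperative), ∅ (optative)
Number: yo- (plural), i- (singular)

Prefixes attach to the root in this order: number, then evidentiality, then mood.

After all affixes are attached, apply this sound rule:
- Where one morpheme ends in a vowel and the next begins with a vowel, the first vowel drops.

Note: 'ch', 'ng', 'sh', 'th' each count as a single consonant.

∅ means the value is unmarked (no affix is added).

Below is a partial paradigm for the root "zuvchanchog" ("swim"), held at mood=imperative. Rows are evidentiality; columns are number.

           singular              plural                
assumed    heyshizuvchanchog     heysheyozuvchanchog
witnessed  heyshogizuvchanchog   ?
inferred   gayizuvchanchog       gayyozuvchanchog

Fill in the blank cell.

heyshogyozuvchanchog

Attach number plural yo- → yozuvchanchog.
Attach evidentiality witnessed shog- → shogyozuvchanchog.
Attach mood imperative hey- (before consonant 'sh') → heyshogyozuvchanchog.
Vowel deletion: no change.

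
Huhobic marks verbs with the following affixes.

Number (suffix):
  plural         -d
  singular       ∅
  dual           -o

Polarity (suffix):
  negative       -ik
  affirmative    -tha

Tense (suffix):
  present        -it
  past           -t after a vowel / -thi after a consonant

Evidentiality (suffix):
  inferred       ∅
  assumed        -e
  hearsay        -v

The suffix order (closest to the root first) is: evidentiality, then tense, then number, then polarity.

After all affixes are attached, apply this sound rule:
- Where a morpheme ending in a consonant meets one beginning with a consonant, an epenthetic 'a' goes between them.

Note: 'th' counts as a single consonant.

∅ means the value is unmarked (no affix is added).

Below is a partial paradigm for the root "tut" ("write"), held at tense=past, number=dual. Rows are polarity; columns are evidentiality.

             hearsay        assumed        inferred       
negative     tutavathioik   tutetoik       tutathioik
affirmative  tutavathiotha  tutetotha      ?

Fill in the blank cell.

evidentiality = inferred: zero marking, form stays tut.
Attach tense past -thi (after consonant 't') → tutthi.
Attach number dual -o → tutthio.
Attach polarity affirmative -tha → tutthiotha.
Apply epenthesis: tutthiotha → tutathiotha.

tutathiotha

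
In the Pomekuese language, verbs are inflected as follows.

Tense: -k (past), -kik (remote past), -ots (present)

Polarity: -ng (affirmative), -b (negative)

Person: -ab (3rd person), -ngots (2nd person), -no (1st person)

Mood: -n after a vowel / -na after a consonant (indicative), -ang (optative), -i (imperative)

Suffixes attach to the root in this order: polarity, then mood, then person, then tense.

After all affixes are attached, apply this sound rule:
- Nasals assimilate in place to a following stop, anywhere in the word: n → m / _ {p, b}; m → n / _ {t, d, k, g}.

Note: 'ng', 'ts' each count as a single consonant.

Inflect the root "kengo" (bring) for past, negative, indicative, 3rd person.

Attach polarity negative -b → kengob.
Attach mood indicative -na (after consonant 'b') → kengobna.
Attach person 3rd person -ab → kengobnaab.
Attach tense past -k → kengobnaabk.
Nasal assimilation: no change.

kengobnaabk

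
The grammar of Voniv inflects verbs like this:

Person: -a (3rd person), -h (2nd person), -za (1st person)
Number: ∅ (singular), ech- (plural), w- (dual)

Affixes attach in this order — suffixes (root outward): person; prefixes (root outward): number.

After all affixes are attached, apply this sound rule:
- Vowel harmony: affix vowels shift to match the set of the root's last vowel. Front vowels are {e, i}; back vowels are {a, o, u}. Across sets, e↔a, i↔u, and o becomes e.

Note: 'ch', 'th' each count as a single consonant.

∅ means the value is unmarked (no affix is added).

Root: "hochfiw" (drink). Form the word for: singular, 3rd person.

hochfiwe

Attach person 3rd person -a → hochfiwa.
number = singular: zero marking, form stays hochfiwa.
Apply vowel harmony: hochfiwa → hochfiwe.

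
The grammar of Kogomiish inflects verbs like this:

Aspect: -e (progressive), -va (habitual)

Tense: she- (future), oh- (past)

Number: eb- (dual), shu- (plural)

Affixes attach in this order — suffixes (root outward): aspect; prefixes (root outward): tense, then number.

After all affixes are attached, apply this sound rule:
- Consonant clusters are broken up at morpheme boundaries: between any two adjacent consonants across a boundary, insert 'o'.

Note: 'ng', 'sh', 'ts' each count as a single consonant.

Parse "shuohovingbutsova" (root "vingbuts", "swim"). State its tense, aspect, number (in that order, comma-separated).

past, habitual, plural

Segment: shu-oh-vingbuts-va.
tense: oh- → past.
aspect: -va → habitual.
number: shu- → plural.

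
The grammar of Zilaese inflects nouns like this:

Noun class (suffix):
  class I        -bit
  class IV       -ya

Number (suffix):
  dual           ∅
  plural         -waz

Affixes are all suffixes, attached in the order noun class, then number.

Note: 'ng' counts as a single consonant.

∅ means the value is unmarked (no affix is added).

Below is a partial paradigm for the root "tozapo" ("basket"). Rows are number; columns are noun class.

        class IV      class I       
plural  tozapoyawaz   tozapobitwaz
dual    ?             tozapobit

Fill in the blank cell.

tozapoya

Attach noun class class IV -ya → tozapoya.
number = dual: zero marking, form stays tozapoya.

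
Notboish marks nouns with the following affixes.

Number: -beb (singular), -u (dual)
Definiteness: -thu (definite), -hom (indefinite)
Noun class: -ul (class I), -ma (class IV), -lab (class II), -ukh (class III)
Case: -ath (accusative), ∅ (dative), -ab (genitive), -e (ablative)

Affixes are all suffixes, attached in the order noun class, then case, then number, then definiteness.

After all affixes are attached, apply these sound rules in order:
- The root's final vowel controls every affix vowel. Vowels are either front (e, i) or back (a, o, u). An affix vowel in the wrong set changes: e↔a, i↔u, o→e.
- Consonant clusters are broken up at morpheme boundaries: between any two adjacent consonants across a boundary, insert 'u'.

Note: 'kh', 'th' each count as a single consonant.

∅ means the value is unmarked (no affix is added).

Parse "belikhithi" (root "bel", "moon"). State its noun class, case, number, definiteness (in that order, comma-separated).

class III, dative, dual, definite

Segment: bel-ukh-u-thu.
noun class: -ukh → class III.
case: ∅ → dative.
number: -u → dual.
definiteness: -thu → definite.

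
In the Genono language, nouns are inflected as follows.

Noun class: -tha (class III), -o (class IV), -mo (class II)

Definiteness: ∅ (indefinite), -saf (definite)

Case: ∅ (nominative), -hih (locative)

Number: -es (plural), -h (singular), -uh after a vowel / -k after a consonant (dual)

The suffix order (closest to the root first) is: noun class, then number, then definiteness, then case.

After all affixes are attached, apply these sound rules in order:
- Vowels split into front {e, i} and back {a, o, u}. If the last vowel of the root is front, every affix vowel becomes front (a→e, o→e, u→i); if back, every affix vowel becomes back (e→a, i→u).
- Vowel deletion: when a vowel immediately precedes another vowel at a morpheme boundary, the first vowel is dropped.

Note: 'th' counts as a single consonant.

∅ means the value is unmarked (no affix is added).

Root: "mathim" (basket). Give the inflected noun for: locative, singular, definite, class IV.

mathimehsefhih

Attach noun class class IV -o → mathimo.
Attach number singular -h → mathimoh.
Attach definiteness definite -saf → mathimohsaf.
Attach case locative -hih → mathimohsafhih.
Apply vowel harmony: mathimohsafhih → mathimehsefhih.
Vowel deletion: no change.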